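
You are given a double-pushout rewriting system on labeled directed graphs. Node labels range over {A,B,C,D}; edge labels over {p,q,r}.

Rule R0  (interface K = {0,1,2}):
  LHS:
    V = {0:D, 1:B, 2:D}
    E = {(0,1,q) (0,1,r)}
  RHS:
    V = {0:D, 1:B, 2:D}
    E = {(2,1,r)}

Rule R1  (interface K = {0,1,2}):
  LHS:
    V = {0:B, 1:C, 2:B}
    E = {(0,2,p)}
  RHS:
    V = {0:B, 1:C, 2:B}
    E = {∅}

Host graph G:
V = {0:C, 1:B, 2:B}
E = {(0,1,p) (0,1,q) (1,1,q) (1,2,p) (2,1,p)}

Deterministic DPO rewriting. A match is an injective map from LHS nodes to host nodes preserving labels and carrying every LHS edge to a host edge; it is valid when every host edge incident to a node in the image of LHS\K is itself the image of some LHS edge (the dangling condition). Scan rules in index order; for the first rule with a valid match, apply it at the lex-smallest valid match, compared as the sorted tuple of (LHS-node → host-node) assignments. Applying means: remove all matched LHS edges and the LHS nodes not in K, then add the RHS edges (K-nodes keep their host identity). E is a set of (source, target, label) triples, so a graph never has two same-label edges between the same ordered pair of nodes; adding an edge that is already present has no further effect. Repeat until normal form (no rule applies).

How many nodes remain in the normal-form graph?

Answer: 3

Rewrite trace:
start.  V:3 E:5  edges: 0-p->1 0-q->1 1-q->1 1-p->2 2-p->1
1. fire R1 via {0↦1, 1↦0, 2↦2}  →  V:3 E:4  edges: 0-p->1 0-q->1 1-q->1 2-p->1
2. fire R1 via {0↦2, 1↦0, 2↦1}  →  V:3 E:3  edges: 0-p->1 0-q->1 1-q->1
normal form: no rule applies after step 2
NF nodes: {0:C, 1:B, 2:B}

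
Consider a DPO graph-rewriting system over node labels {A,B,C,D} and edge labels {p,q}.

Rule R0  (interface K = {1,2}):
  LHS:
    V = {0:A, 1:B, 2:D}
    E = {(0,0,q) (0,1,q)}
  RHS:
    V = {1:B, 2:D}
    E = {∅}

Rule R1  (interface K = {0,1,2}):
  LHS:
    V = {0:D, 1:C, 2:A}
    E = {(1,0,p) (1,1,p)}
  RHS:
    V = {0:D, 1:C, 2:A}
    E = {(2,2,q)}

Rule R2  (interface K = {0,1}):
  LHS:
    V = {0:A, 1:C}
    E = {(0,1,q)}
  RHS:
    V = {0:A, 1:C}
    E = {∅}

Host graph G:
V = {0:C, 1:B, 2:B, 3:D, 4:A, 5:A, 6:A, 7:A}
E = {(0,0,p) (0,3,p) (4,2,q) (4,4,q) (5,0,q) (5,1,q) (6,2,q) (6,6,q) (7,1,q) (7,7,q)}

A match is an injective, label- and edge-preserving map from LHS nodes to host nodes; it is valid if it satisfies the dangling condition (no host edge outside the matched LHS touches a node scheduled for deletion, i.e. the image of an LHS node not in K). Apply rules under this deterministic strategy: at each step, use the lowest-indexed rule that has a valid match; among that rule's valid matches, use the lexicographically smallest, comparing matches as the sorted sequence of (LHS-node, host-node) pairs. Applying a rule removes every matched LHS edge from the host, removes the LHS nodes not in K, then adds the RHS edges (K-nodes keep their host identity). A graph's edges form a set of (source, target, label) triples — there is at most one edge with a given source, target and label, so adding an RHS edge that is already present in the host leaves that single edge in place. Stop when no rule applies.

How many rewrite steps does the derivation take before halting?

start.  V:8 E:10  edges: 0-p->0 0-p->3 4-q->2 4-q->4 5-q->0 5-q->1 6-q->2 6-q->6 7-q->1 7-q->7
1. fire R0 via {0↦4, 1↦2, 2↦3}  →  V:7 E:8  edges: 0-p->0 0-p->3 5-q->0 5-q->1 6-q->2 6-q->6 7-q->1 7-q->7
2. fire R0 via {0↦6, 1↦2, 2↦3}  →  V:6 E:6  edges: 0-p->0 0-p->3 5-q->0 5-q->1 7-q->1 7-q->7
3. fire R0 via {0↦7, 1↦1, 2↦3}  →  V:5 E:4  edges: 0-p->0 0-p->3 5-q->0 5-q->1
4. fire R1 via {0↦3, 1↦0, 2↦5}  →  V:5 E:3  edges: 5-q->0 5-q->1 5-q->5
5. fire R2 via {0↦5, 1↦0}  →  V:5 E:2  edges: 5-q->1 5-q->5
6. fire R0 via {0↦5, 1↦1, 2↦3}  →  V:4 E:0  edges: ∅
normal form: no rule applies after step 6

Answer: 6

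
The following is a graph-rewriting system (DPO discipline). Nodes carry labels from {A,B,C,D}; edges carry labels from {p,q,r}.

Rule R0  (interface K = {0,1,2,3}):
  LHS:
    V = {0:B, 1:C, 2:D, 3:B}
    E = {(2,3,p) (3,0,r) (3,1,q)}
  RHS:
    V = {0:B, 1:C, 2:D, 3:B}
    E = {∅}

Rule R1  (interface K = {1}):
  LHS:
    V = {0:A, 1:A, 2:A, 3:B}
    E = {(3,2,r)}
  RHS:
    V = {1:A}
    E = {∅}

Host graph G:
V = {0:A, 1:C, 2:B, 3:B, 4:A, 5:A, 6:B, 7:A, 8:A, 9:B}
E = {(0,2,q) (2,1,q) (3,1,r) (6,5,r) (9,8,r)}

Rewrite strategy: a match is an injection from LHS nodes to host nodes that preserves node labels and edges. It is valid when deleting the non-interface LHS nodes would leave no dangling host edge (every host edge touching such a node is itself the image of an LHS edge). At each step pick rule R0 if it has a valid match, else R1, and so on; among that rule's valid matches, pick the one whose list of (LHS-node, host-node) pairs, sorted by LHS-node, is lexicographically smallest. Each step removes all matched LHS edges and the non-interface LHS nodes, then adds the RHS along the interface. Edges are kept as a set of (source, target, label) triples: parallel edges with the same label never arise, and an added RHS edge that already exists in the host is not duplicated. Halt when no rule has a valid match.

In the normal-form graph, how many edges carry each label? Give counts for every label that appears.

Answer: q:2 r:1

Rewrite trace:
[0] host  ⇒  10 nodes, 5 edges  {0-q->2 2-q->1 3-r->1 6-r->5 9-r->8}
[1] R1 @ {0↦4, 1↦0, 2↦5, 3↦6}  ⇒  7 nodes, 4 edges  {0-q->2 2-q->1 3-r->1 9-r->8}
[2] R1 @ {0↦7, 1↦0, 2↦8, 3↦9}  ⇒  4 nodes, 3 edges  {0-q->2 2-q->1 3-r->1}
normal form: no rule applies after step 2
NF edges: [(0, 2, 'q'), (2, 1, 'q'), (3, 1, 'r')]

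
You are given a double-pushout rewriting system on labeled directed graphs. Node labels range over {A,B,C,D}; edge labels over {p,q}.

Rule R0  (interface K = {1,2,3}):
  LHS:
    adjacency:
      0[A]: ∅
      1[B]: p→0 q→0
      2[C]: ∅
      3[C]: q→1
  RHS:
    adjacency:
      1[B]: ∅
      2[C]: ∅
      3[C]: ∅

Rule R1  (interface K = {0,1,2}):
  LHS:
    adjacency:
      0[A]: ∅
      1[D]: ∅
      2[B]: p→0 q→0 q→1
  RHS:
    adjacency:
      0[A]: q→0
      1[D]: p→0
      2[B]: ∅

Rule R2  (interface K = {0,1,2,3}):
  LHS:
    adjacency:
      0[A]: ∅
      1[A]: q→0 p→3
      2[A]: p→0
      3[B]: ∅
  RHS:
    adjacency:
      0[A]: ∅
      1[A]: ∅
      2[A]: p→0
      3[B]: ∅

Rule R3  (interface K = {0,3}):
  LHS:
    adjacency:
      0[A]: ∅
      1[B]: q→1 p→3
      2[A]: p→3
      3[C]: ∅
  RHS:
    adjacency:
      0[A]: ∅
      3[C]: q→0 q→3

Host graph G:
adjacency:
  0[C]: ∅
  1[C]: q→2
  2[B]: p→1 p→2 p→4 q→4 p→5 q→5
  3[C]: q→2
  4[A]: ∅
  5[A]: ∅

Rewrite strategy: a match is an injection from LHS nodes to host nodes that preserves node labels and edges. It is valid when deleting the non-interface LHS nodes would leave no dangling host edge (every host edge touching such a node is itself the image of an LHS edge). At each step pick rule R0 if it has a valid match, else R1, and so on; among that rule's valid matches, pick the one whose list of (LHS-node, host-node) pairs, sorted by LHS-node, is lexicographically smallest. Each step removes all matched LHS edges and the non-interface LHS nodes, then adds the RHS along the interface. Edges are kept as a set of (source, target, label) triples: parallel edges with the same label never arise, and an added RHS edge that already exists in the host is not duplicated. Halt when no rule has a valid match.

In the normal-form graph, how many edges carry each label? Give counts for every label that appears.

Answer: p:2

Derivation:
[0] host  ⇒  6 nodes, 8 edges  {1-q->2 2-p->1 2-p->2 2-p->4 2-q->4 2-p->5 2-q->5 3-q->2}
[1] R0 @ {0↦4, 1↦2, 2↦0, 3↦1}  ⇒  5 nodes, 5 edges  {2-p->1 2-p->2 2-p->5 2-q->5 3-q->2}
[2] R0 @ {0↦5, 1↦2, 2↦0, 3↦3}  ⇒  4 nodes, 2 edges  {2-p->1 2-p->2}
halt: no rule applies after step 2
NF edges: [(2, 1, 'p'), (2, 2, 'p')]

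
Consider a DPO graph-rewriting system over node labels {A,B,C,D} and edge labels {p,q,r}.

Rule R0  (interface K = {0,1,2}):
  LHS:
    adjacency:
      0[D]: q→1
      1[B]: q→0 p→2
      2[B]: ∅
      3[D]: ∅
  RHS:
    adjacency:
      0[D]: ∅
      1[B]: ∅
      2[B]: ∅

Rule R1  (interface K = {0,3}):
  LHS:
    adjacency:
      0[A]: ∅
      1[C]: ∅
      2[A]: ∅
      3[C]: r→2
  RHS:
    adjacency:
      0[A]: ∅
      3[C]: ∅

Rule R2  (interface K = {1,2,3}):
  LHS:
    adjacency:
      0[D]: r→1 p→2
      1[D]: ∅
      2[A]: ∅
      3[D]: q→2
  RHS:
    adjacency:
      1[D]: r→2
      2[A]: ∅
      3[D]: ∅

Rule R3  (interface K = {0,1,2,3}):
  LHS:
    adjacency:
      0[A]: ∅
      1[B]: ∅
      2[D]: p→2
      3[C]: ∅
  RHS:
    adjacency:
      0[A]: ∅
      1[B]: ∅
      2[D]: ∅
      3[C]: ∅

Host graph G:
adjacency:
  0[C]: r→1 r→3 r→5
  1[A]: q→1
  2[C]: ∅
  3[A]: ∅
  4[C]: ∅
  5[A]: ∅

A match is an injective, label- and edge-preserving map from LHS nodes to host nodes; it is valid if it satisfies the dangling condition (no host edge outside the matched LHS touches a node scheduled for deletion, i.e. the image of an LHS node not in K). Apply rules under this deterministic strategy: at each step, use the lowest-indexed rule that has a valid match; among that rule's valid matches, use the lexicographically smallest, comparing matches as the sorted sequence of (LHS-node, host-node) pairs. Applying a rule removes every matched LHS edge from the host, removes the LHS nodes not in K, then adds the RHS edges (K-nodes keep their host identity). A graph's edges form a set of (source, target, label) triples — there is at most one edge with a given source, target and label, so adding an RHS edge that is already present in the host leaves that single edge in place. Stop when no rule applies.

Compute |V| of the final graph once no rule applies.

[0] host  ⇒  6 nodes, 4 edges  {0-r->1 0-r->3 0-r->5 1-q->1}
[1] R1 @ {0↦1, 1↦2, 2↦3, 3↦0}  ⇒  4 nodes, 3 edges  {0-r->1 0-r->5 1-q->1}
[2] R1 @ {0↦1, 1↦4, 2↦5, 3↦0}  ⇒  2 nodes, 2 edges  {0-r->1 1-q->1}
final graph: no rule applies after step 2
NF nodes: {0:C, 1:A}

Answer: 2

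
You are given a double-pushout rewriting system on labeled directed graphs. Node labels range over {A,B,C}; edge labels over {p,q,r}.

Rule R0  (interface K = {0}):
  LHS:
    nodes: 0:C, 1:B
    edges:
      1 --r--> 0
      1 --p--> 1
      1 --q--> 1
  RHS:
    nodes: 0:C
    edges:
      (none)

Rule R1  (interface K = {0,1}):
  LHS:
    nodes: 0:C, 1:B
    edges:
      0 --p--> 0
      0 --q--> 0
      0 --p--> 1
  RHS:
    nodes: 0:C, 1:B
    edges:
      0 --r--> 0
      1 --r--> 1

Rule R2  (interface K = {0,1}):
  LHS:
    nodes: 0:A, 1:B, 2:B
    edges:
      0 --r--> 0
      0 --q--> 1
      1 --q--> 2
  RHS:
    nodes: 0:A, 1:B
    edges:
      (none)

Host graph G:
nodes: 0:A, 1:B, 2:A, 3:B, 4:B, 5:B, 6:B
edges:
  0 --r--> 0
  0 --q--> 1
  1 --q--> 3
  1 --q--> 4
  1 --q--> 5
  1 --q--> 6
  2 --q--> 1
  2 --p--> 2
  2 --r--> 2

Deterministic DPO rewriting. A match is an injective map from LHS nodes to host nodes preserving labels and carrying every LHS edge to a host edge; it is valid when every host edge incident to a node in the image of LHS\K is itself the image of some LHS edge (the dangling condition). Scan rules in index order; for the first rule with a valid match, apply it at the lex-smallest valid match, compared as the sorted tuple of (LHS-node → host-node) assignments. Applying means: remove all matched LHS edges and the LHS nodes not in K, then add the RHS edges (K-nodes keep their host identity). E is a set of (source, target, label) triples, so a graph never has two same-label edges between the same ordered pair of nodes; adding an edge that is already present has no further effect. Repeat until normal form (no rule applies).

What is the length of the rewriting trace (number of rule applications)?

Answer: 2

Rewrite trace:
[0] host  ⇒  7 nodes, 9 edges  {0-r->0 0-q->1 1-q->3 1-q->4 1-q->5 1-q->6 2-q->1 2-p->2 2-r->2}
[1] R2 @ {0↦0, 1↦1, 2↦3}  ⇒  6 nodes, 6 edges  {1-q->4 1-q->5 1-q->6 2-q->1 2-p->2 2-r->2}
[2] R2 @ {0↦2, 1↦1, 2↦4}  ⇒  5 nodes, 3 edges  {1-q->5 1-q->6 2-p->2}
final graph: no rule applies after step 2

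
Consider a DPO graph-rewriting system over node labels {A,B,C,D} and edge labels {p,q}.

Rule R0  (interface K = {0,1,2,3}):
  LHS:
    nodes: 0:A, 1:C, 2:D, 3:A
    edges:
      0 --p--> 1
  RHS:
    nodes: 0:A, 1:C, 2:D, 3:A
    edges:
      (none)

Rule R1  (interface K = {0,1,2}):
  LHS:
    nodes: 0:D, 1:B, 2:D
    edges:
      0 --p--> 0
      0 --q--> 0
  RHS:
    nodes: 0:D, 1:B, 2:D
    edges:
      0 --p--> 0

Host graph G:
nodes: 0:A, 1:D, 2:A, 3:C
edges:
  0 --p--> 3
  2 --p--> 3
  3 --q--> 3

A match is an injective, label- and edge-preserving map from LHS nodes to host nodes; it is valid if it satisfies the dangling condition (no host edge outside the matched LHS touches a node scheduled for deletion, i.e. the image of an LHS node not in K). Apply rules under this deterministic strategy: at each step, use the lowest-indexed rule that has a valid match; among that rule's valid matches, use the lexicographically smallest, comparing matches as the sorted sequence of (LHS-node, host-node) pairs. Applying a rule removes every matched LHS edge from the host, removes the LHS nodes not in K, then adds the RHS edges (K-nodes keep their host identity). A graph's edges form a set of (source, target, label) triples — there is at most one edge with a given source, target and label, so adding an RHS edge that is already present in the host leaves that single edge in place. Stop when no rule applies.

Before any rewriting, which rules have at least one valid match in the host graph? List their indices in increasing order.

Answer: [R0]

Steps:
R0: 2 valid matches — {0↦0, 1↦3, 2↦1, 3↦2}, {0↦2, 1↦3, 2↦1, 3↦0}
R1: no valid match — LHS pattern not found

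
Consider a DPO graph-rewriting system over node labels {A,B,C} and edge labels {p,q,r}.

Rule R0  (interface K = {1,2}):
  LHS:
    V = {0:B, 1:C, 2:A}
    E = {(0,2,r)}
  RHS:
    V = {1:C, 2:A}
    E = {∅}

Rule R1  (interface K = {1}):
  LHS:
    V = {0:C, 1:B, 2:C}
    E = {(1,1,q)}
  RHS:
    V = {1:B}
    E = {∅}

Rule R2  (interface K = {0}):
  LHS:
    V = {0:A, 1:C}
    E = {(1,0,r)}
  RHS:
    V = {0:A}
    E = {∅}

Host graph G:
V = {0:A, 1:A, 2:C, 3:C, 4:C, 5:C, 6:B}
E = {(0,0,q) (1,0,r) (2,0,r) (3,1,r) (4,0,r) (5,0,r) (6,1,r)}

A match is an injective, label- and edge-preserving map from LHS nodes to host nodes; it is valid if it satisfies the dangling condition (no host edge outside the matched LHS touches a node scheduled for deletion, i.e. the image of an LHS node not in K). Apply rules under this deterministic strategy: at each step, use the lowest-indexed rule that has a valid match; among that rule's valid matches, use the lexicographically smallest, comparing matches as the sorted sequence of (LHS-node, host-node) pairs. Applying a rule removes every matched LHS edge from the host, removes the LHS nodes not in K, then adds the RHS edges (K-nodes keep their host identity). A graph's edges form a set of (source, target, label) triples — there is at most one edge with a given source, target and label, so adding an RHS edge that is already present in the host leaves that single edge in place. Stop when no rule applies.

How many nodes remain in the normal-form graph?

Answer: 2

Rewrite trace:
[0] host  ⇒  7 nodes, 7 edges  {0-q->0 1-r->0 2-r->0 3-r->1 4-r->0 5-r->0 6-r->1}
[1] R0 @ {0↦6, 1↦2, 2↦1}  ⇒  6 nodes, 6 edges  {0-q->0 1-r->0 2-r->0 3-r->1 4-r->0 5-r->0}
[2] R2 @ {0↦0, 1↦2}  ⇒  5 nodes, 5 edges  {0-q->0 1-r->0 3-r->1 4-r->0 5-r->0}
[3] R2 @ {0↦0, 1↦4}  ⇒  4 nodes, 4 edges  {0-q->0 1-r->0 3-r->1 5-r->0}
[4] R2 @ {0↦0, 1↦5}  ⇒  3 nodes, 3 edges  {0-q->0 1-r->0 3-r->1}
[5] R2 @ {0↦1, 1↦3}  ⇒  2 nodes, 2 edges  {0-q->0 1-r->0}
normal form: no rule applies after step 5
NF nodes: {0:A, 1:A}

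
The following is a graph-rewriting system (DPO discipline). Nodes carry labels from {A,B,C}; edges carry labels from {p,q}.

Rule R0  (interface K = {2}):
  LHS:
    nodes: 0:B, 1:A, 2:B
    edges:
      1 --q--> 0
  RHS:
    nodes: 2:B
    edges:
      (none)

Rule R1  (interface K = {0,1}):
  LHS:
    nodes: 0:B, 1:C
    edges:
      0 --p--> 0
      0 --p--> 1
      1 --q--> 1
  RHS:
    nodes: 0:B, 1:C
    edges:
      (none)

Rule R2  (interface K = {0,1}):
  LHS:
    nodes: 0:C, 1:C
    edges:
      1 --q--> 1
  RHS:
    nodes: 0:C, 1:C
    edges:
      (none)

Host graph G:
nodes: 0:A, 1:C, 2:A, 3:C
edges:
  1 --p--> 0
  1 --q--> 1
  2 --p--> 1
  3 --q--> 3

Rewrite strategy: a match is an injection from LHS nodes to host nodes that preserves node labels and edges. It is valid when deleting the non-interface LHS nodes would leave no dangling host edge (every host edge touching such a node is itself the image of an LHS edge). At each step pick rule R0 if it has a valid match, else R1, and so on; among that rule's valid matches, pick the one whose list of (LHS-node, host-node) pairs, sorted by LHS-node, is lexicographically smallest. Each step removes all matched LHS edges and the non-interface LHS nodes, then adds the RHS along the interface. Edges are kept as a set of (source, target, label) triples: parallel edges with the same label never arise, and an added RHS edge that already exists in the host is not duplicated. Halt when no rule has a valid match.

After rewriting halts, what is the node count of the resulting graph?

start.  V:4 E:4  edges: 1-p->0 1-q->1 2-p->1 3-q->3
1. fire R2 via {0↦1, 1↦3}  →  V:4 E:3  edges: 1-p->0 1-q->1 2-p->1
2. fire R2 via {0↦3, 1↦1}  →  V:4 E:2  edges: 1-p->0 2-p->1
halt: no rule applies after step 2
NF nodes: {0:A, 1:C, 2:A, 3:C}

Answer: 4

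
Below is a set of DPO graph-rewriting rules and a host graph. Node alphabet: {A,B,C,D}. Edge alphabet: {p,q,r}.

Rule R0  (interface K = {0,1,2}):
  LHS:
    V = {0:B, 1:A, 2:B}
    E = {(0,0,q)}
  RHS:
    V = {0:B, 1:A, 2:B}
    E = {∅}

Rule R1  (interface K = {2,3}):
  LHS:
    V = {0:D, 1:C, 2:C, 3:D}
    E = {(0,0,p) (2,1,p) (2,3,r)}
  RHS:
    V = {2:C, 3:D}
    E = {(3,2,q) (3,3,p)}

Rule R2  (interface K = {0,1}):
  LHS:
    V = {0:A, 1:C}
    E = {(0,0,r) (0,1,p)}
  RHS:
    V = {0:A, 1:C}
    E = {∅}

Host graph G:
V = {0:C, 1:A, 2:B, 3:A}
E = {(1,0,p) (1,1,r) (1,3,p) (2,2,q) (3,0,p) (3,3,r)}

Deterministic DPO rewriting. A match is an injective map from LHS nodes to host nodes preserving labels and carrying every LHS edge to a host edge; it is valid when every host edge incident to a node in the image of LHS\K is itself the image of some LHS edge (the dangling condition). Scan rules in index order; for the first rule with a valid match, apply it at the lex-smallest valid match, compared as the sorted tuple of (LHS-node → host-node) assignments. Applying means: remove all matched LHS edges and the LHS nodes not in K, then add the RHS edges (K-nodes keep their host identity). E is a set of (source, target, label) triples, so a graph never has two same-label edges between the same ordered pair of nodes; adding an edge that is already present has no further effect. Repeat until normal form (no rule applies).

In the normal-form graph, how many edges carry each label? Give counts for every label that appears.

Answer: p:1 q:1

Rewrite trace:
[0] host  ⇒  4 nodes, 6 edges  {1-p->0 1-r->1 1-p->3 2-q->2 3-p->0 3-r->3}
[1] R2 @ {0↦1, 1↦0}  ⇒  4 nodes, 4 edges  {1-p->3 2-q->2 3-p->0 3-r->3}
[2] R2 @ {0↦3, 1↦0}  ⇒  4 nodes, 2 edges  {1-p->3 2-q->2}
final graph: no rule applies after step 2
NF edges: [(1, 3, 'p'), (2, 2, 'q')]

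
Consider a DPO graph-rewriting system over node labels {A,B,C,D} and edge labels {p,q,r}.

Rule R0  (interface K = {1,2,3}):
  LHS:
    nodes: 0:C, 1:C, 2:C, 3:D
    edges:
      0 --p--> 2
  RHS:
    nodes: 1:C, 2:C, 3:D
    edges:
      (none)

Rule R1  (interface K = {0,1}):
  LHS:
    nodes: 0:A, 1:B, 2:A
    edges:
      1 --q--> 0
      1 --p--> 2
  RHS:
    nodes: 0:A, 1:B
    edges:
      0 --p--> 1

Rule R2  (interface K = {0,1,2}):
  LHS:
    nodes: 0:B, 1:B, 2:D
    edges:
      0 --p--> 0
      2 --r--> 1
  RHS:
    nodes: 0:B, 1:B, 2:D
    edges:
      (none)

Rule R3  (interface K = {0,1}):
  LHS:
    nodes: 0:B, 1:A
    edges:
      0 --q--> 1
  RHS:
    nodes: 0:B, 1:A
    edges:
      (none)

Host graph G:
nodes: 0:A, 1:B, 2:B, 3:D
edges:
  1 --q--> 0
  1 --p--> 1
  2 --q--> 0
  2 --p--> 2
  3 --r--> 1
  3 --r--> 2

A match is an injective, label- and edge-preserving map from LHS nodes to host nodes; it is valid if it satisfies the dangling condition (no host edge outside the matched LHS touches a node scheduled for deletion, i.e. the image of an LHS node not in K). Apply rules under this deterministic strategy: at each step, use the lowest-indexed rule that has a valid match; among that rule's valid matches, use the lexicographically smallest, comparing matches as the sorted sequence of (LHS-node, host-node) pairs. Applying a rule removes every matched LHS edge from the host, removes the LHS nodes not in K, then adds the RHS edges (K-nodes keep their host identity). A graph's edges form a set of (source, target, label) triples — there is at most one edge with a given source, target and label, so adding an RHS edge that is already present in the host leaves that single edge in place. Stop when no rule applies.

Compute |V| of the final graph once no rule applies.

Answer: 4

Derivation:
start.  V:4 E:6  edges: 1-q->0 1-p->1 2-q->0 2-p->2 3-r->1 3-r->2
1. fire R2 via {0↦1, 1↦2, 2↦3}  →  V:4 E:4  edges: 1-q->0 2-q->0 2-p->2 3-r->1
2. fire R2 via {0↦2, 1↦1, 2↦3}  →  V:4 E:2  edges: 1-q->0 2-q->0
3. fire R3 via {0↦1, 1↦0}  →  V:4 E:1  edges: 2-q->0
4. fire R3 via {0↦2, 1↦0}  →  V:4 E:0  edges: ∅
normal form: no rule applies after step 4
NF nodes: {0:A, 1:B, 2:B, 3:D}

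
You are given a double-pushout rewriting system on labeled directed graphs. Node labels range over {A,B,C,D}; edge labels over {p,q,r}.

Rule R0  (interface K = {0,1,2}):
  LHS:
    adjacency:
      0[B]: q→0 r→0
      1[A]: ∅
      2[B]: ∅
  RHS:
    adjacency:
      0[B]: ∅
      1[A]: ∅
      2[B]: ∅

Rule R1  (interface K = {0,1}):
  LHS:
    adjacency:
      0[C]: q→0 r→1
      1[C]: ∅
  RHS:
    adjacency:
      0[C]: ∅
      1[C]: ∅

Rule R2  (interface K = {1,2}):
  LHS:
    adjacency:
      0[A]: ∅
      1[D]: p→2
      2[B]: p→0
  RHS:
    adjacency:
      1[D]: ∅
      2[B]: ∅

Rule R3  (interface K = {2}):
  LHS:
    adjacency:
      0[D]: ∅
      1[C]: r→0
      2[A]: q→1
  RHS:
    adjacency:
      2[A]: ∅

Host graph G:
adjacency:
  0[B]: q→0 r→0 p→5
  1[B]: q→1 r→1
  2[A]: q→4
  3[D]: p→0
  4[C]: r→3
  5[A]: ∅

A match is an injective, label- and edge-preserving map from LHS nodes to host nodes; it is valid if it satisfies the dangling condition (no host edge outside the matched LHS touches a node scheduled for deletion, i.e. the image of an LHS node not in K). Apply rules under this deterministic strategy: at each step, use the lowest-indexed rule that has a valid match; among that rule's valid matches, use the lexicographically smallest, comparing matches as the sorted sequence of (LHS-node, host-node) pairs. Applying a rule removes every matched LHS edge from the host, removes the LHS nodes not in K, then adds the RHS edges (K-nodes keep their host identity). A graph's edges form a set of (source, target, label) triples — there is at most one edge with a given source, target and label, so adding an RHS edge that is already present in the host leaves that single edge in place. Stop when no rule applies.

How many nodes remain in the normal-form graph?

initial: |V|=6 |E|=8  E = 0-q->0 0-r->0 0-p->5 1-q->1 1-r->1 2-q->4 3-p->0 4-r->3
step 1: apply R0 at {0↦0, 1↦2, 2↦1}  → |V|=6 |E|=6  E = 0-p->5 1-q->1 1-r->1 2-q->4 3-p->0 4-r->3
step 2: apply R0 at {0↦1, 1↦2, 2↦0}  → |V|=6 |E|=4  E = 0-p->5 2-q->4 3-p->0 4-r->3
step 3: apply R2 at {0↦5, 1↦3, 2↦0}  → |V|=5 |E|=2  E = 2-q->4 4-r->3
step 4: apply R3 at {0↦3, 1↦4, 2↦2}  → |V|=3 |E|=0  E = ∅
normal form: no rule applies after step 4
NF nodes: {0:B, 1:B, 2:A}

Answer: 3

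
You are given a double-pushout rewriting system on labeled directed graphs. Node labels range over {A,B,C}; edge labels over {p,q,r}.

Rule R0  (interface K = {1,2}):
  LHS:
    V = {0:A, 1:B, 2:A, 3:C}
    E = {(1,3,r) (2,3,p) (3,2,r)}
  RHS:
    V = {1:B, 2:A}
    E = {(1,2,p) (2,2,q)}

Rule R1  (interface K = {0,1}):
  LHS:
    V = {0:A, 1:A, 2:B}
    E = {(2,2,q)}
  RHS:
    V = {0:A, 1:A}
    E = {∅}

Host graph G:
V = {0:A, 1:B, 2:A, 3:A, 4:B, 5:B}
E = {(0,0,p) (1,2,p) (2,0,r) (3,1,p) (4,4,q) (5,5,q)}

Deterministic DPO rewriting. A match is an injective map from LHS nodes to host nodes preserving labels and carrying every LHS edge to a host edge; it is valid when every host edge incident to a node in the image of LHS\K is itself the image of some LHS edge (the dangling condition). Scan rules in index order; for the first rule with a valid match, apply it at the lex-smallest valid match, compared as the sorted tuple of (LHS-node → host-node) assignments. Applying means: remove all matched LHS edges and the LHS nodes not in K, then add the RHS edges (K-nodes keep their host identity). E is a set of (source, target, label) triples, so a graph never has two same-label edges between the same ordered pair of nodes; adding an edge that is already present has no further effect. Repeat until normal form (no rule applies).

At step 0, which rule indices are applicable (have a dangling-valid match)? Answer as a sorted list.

Answer: [R1]

Derivation:
R0: no valid match — LHS pattern not found
R1: 12 valid matches — {0↦0, 1↦2, 2↦4}, {0↦0, 1↦2, 2↦5}, {0↦0, 1↦3, 2↦4} (+9 more)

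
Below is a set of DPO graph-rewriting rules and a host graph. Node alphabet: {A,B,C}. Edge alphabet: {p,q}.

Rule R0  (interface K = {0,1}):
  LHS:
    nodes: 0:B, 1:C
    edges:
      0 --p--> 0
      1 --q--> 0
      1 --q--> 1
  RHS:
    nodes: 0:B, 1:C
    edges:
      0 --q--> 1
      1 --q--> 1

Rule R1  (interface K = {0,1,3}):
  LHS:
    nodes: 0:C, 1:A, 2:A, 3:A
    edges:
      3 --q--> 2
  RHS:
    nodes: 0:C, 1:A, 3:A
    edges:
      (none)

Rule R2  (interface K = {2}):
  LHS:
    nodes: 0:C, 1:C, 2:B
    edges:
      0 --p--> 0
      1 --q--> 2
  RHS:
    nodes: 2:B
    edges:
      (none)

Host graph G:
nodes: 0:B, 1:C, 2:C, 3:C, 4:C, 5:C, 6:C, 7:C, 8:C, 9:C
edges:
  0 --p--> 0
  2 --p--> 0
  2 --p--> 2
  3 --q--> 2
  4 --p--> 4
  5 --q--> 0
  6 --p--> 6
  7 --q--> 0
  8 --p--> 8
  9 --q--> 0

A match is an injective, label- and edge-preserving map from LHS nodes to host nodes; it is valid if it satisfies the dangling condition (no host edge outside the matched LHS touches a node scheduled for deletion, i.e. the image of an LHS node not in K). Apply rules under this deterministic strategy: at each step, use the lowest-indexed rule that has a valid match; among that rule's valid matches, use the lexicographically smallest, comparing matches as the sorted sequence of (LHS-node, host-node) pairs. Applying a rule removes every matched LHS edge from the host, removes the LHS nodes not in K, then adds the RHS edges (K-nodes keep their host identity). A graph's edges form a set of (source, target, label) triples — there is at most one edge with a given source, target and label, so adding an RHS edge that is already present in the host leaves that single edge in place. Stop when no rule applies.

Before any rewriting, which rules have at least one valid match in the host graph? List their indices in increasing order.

R0: no valid match — LHS pattern not found
R1: no valid match — LHS pattern not found
R2: 9 valid matches — {0↦4, 1↦5, 2↦0}, {0↦4, 1↦7, 2↦0}, {0↦4, 1↦9, 2↦0} (+6 more)

Answer: [R2]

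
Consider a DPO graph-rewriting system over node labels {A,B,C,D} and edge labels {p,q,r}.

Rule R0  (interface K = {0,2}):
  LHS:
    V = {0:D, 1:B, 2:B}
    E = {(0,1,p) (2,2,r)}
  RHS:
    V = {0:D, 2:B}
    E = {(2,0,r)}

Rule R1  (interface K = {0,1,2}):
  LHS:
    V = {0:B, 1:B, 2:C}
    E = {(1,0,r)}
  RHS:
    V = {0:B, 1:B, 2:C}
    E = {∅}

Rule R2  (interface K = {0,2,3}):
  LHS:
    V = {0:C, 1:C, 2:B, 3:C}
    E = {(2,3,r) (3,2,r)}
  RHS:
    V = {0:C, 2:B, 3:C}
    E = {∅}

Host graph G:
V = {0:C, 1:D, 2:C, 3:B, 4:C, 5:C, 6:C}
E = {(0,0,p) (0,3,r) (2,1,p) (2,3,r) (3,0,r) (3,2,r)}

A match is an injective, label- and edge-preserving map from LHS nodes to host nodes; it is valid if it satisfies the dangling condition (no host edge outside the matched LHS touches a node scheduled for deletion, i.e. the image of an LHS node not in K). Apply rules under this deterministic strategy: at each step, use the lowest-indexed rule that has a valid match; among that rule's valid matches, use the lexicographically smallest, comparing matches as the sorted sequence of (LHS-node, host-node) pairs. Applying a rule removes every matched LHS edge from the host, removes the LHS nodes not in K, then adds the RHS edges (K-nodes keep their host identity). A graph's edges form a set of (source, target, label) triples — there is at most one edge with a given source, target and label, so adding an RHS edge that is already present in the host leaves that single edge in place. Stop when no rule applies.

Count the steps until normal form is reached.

initial: |V|=7 |E|=6  E = 0-p->0 0-r->3 2-p->1 2-r->3 3-r->0 3-r->2
step 1: apply R2 at {0↦0, 1↦4, 2↦3, 3↦2}  → |V|=6 |E|=4  E = 0-p->0 0-r->3 2-p->1 3-r->0
step 2: apply R2 at {0↦2, 1↦5, 2↦3, 3↦0}  → |V|=5 |E|=2  E = 0-p->0 2-p->1
final graph: no rule applies after step 2

Answer: 2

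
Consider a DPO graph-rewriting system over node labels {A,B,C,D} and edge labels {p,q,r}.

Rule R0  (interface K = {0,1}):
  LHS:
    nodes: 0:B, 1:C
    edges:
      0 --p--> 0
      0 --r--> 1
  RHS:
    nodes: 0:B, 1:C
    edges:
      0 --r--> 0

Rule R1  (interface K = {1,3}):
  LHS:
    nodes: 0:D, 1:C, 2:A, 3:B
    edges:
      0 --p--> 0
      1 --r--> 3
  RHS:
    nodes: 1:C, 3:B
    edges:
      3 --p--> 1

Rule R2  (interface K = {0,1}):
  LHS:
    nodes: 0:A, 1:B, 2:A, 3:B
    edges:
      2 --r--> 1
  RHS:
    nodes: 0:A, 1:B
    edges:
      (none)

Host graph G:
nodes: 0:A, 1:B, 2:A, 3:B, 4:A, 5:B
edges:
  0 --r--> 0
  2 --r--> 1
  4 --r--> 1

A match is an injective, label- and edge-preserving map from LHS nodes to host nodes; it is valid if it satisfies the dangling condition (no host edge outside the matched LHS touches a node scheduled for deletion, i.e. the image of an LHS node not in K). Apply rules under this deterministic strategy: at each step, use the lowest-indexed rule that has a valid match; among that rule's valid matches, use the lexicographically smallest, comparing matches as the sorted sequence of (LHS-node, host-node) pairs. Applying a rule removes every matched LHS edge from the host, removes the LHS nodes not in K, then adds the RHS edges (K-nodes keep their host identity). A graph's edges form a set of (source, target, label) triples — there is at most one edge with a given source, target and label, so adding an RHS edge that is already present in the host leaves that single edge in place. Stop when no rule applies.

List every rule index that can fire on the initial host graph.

R0: no valid match — LHS pattern not found
R1: no valid match — LHS pattern not found
R2: 8 valid matches — {0↦0, 1↦1, 2↦2, 3↦3}, {0↦0, 1↦1, 2↦2, 3↦5}, {0↦0, 1↦1, 2↦4, 3↦3} (+5 more)

Answer: [R2]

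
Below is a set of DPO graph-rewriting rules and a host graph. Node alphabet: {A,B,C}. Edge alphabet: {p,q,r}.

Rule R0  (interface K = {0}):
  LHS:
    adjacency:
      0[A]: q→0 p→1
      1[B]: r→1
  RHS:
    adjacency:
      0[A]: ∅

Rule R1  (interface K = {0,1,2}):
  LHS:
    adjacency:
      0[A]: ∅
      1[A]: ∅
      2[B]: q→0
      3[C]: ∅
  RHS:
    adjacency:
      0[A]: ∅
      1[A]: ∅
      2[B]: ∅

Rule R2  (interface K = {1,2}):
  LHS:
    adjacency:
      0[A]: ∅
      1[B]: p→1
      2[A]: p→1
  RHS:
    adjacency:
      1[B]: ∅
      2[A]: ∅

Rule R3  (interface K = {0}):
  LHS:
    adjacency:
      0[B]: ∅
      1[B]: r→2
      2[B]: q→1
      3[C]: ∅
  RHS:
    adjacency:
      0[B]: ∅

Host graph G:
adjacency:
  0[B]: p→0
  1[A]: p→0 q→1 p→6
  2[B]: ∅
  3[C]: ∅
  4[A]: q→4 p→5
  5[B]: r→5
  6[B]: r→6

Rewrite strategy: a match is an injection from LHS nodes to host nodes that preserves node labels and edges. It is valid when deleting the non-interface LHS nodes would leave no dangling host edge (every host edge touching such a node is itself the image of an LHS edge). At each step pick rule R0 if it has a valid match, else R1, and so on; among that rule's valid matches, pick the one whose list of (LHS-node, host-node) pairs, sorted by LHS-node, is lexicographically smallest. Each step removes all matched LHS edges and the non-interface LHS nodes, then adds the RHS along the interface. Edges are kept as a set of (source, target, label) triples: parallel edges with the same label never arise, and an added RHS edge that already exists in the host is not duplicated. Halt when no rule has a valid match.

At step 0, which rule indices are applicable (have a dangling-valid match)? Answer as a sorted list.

Answer: [R0]

Rewrite trace:
R0: 2 valid matches — {0↦1, 1↦6}, {0↦4, 1↦5}
R1: no valid match — LHS pattern not found
R2: no valid match — 1 raw match, all fail dangling condition
R3: no valid match — LHS pattern not found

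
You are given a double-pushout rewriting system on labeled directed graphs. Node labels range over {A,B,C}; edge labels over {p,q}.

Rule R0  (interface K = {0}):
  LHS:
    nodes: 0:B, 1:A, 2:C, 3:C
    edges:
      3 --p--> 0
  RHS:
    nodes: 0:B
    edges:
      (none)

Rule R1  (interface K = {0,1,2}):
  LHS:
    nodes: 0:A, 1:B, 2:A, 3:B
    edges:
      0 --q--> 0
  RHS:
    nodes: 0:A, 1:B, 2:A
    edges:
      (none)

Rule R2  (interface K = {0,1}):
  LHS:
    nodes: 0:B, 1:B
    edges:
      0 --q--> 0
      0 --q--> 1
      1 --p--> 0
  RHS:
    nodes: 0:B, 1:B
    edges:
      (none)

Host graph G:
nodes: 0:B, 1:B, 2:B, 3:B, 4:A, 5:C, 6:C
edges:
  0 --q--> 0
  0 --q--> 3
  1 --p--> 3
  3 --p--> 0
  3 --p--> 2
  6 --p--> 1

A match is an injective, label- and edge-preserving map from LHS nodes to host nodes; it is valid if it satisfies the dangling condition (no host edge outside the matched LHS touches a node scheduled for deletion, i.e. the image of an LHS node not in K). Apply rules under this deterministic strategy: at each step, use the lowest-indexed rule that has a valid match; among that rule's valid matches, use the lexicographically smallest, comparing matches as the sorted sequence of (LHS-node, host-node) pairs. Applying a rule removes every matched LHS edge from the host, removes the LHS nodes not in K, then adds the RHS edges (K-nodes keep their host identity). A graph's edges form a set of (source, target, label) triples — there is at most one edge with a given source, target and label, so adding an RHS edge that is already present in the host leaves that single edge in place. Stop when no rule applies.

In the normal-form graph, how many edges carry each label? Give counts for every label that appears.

Answer: p:2

Derivation:
[0] host  ⇒  7 nodes, 6 edges  {0-q->0 0-q->3 1-p->3 3-p->0 3-p->2 6-p->1}
[1] R0 @ {0↦1, 1↦4, 2↦5, 3↦6}  ⇒  4 nodes, 5 edges  {0-q->0 0-q->3 1-p->3 3-p->0 3-p->2}
[2] R2 @ {0↦0, 1↦3}  ⇒  4 nodes, 2 edges  {1-p->3 3-p->2}
final graph: no rule applies after step 2
NF edges: [(1, 3, 'p'), (3, 2, 'p')]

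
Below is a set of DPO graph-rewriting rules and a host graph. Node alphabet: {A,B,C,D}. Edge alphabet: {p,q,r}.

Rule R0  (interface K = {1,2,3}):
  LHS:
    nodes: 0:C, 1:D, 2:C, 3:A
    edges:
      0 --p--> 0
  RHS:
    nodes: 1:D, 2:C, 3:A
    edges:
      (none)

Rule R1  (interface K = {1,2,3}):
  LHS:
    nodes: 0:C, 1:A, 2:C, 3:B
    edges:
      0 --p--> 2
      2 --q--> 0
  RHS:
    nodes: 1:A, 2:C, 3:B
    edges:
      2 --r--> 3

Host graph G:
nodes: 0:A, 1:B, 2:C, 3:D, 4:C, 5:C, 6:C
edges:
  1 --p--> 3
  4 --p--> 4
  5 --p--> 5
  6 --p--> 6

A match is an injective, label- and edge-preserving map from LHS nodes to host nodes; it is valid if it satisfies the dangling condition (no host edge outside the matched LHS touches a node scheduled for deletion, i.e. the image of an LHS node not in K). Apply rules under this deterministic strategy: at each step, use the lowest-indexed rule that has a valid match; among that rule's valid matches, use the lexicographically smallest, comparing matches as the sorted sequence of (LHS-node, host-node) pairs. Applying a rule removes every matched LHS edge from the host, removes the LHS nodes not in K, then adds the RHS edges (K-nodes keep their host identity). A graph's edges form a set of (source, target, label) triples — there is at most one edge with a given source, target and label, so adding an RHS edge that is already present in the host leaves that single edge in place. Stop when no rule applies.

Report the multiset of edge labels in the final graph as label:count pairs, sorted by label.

Answer: p:1

Steps:
start.  V:7 E:4  edges: 1-p->3 4-p->4 5-p->5 6-p->6
1. fire R0 via {0↦4, 1↦3, 2↦2, 3↦0}  →  V:6 E:3  edges: 1-p->3 5-p->5 6-p->6
2. fire R0 via {0↦5, 1↦3, 2↦2, 3↦0}  →  V:5 E:2  edges: 1-p->3 6-p->6
3. fire R0 via {0↦6, 1↦3, 2↦2, 3↦0}  →  V:4 E:1  edges: 1-p->3
halt: no rule applies after step 3
NF edges: [(1, 3, 'p')]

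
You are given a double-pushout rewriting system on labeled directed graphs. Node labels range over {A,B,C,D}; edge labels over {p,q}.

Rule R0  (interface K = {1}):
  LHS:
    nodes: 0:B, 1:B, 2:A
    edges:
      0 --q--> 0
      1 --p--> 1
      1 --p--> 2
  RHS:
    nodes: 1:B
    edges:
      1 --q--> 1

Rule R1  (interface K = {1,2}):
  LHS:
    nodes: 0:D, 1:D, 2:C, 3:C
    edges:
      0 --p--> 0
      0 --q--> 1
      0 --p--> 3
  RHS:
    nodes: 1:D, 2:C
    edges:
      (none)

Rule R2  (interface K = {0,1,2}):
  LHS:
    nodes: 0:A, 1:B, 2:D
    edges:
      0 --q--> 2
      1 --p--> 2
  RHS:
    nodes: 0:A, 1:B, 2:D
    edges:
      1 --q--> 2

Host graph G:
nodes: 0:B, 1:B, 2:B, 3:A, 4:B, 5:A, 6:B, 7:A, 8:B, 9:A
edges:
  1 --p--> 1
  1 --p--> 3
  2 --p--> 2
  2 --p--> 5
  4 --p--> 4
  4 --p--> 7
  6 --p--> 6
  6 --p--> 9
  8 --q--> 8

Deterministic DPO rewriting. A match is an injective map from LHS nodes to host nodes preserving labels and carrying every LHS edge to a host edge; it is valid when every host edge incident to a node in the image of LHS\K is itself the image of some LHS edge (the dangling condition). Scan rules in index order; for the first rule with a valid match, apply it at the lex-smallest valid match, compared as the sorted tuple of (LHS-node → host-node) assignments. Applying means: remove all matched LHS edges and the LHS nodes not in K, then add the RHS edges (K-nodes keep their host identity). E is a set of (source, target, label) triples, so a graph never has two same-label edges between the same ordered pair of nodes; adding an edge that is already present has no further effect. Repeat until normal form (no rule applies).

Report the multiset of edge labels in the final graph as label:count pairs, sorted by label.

[0] host  ⇒  10 nodes, 9 edges  {1-p->1 1-p->3 2-p->2 2-p->5 4-p->4 4-p->7 6-p->6 6-p->9 8-q->8}
[1] R0 @ {0↦8, 1↦1, 2↦3}  ⇒  8 nodes, 7 edges  {1-q->1 2-p->2 2-p->5 4-p->4 4-p->7 6-p->6 6-p->9}
[2] R0 @ {0↦1, 1↦2, 2↦5}  ⇒  6 nodes, 5 edges  {2-q->2 4-p->4 4-p->7 6-p->6 6-p->9}
[3] R0 @ {0↦2, 1↦4, 2↦7}  ⇒  4 nodes, 3 edges  {4-q->4 6-p->6 6-p->9}
[4] R0 @ {0↦4, 1↦6, 2↦9}  ⇒  2 nodes, 1 edges  {6-q->6}
halt: no rule applies after step 4
NF edges: [(6, 6, 'q')]

Answer: q:1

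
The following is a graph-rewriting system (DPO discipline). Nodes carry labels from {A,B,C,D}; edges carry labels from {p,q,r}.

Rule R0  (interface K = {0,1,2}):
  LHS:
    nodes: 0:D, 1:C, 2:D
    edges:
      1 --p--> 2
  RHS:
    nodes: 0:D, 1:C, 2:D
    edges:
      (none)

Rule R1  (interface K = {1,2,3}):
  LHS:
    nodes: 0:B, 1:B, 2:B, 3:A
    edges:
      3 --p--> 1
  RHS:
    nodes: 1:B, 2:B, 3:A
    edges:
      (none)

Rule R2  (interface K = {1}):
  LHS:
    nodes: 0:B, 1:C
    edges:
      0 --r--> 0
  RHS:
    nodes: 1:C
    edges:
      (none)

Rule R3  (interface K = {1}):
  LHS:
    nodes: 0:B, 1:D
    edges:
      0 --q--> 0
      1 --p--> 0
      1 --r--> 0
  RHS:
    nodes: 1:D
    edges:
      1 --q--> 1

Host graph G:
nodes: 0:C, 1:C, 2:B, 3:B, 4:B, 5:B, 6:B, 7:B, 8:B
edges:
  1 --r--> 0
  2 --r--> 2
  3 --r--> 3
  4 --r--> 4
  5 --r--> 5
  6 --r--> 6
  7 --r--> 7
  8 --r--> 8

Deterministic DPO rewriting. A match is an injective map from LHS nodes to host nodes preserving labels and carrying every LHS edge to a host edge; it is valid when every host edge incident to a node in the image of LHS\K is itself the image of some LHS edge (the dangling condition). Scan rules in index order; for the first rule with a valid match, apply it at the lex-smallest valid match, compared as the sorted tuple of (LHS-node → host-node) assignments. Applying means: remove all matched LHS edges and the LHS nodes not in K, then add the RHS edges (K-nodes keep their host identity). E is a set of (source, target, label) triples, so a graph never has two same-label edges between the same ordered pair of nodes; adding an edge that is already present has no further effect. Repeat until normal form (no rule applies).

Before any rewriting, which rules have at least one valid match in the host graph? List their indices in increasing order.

Answer: [R2]

Steps:
R0: no valid match — LHS pattern not found
R1: no valid match — LHS pattern not found
R2: 14 valid matches — {0↦2, 1↦0}, {0↦2, 1↦1}, {0↦3, 1↦0} (+11 more)
R3: no valid match — LHS pattern not found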